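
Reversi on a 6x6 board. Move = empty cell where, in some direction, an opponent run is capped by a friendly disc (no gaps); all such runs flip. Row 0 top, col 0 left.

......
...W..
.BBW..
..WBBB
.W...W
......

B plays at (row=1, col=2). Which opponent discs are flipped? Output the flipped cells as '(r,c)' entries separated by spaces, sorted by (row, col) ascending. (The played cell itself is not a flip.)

Dir NW: first cell '.' (not opp) -> no flip
Dir N: first cell '.' (not opp) -> no flip
Dir NE: first cell '.' (not opp) -> no flip
Dir W: first cell '.' (not opp) -> no flip
Dir E: opp run (1,3), next='.' -> no flip
Dir SW: first cell 'B' (not opp) -> no flip
Dir S: first cell 'B' (not opp) -> no flip
Dir SE: opp run (2,3) capped by B -> flip

Answer: (2,3)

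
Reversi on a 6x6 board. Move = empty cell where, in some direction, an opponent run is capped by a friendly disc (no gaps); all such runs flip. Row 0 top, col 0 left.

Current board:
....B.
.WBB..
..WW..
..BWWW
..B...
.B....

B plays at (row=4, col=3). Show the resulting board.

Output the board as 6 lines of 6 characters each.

Answer: ....B.
.WBB..
..WB..
..BBWW
..BB..
.B....

Derivation:
Place B at (4,3); scan 8 dirs for brackets.
Dir NW: first cell 'B' (not opp) -> no flip
Dir N: opp run (3,3) (2,3) capped by B -> flip
Dir NE: opp run (3,4), next='.' -> no flip
Dir W: first cell 'B' (not opp) -> no flip
Dir E: first cell '.' (not opp) -> no flip
Dir SW: first cell '.' (not opp) -> no flip
Dir S: first cell '.' (not opp) -> no flip
Dir SE: first cell '.' (not opp) -> no flip
All flips: (2,3) (3,3)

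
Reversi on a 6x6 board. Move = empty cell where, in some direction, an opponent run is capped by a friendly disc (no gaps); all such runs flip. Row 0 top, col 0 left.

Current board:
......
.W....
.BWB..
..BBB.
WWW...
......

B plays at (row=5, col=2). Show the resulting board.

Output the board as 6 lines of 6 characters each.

Place B at (5,2); scan 8 dirs for brackets.
Dir NW: opp run (4,1), next='.' -> no flip
Dir N: opp run (4,2) capped by B -> flip
Dir NE: first cell '.' (not opp) -> no flip
Dir W: first cell '.' (not opp) -> no flip
Dir E: first cell '.' (not opp) -> no flip
Dir SW: edge -> no flip
Dir S: edge -> no flip
Dir SE: edge -> no flip
All flips: (4,2)

Answer: ......
.W....
.BWB..
..BBB.
WWB...
..B...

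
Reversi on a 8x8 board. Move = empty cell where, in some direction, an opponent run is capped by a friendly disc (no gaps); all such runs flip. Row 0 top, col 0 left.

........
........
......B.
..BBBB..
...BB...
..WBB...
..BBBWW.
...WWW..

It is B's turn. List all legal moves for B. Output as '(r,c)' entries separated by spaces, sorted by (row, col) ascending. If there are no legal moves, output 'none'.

(4,1): flips 1 -> legal
(4,2): flips 1 -> legal
(5,1): flips 1 -> legal
(5,5): no bracket -> illegal
(5,6): no bracket -> illegal
(5,7): no bracket -> illegal
(6,1): flips 1 -> legal
(6,7): flips 2 -> legal
(7,2): no bracket -> illegal
(7,6): flips 1 -> legal
(7,7): no bracket -> illegal

Answer: (4,1) (4,2) (5,1) (6,1) (6,7) (7,6)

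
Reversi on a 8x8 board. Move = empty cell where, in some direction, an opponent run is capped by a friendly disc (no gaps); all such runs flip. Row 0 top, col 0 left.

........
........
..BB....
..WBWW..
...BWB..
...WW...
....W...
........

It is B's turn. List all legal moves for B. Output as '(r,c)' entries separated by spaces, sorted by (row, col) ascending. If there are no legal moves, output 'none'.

Answer: (2,1) (2,5) (3,1) (3,6) (4,1) (4,2) (5,5) (6,3) (6,5)

Derivation:
(2,1): flips 1 -> legal
(2,4): no bracket -> illegal
(2,5): flips 2 -> legal
(2,6): no bracket -> illegal
(3,1): flips 1 -> legal
(3,6): flips 2 -> legal
(4,1): flips 1 -> legal
(4,2): flips 1 -> legal
(4,6): no bracket -> illegal
(5,2): no bracket -> illegal
(5,5): flips 1 -> legal
(6,2): no bracket -> illegal
(6,3): flips 2 -> legal
(6,5): flips 1 -> legal
(7,3): no bracket -> illegal
(7,4): no bracket -> illegal
(7,5): no bracket -> illegal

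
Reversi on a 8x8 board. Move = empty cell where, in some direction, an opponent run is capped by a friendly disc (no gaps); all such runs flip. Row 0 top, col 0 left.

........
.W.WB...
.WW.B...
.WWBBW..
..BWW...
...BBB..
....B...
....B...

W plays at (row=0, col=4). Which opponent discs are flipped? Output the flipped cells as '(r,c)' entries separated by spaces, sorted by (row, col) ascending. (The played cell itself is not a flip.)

Dir NW: edge -> no flip
Dir N: edge -> no flip
Dir NE: edge -> no flip
Dir W: first cell '.' (not opp) -> no flip
Dir E: first cell '.' (not opp) -> no flip
Dir SW: first cell 'W' (not opp) -> no flip
Dir S: opp run (1,4) (2,4) (3,4) capped by W -> flip
Dir SE: first cell '.' (not opp) -> no flip

Answer: (1,4) (2,4) (3,4)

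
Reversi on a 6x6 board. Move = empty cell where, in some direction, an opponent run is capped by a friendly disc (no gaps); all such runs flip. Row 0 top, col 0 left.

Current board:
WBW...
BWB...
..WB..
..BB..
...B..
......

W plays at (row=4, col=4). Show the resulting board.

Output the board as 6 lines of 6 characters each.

Answer: WBW...
BWB...
..WB..
..BW..
...BW.
......

Derivation:
Place W at (4,4); scan 8 dirs for brackets.
Dir NW: opp run (3,3) capped by W -> flip
Dir N: first cell '.' (not opp) -> no flip
Dir NE: first cell '.' (not opp) -> no flip
Dir W: opp run (4,3), next='.' -> no flip
Dir E: first cell '.' (not opp) -> no flip
Dir SW: first cell '.' (not opp) -> no flip
Dir S: first cell '.' (not opp) -> no flip
Dir SE: first cell '.' (not opp) -> no flip
All flips: (3,3)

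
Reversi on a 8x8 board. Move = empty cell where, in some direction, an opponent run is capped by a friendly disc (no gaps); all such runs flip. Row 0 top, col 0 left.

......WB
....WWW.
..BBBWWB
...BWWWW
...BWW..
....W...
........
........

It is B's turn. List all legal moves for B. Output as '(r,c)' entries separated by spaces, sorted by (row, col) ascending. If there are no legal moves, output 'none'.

Answer: (0,4) (0,5) (4,6) (4,7) (5,5) (5,6) (6,3) (6,4) (6,5)

Derivation:
(0,3): no bracket -> illegal
(0,4): flips 1 -> legal
(0,5): flips 3 -> legal
(1,3): no bracket -> illegal
(1,7): no bracket -> illegal
(4,6): flips 3 -> legal
(4,7): flips 1 -> legal
(5,3): no bracket -> illegal
(5,5): flips 1 -> legal
(5,6): flips 2 -> legal
(6,3): flips 3 -> legal
(6,4): flips 3 -> legal
(6,5): flips 1 -> legal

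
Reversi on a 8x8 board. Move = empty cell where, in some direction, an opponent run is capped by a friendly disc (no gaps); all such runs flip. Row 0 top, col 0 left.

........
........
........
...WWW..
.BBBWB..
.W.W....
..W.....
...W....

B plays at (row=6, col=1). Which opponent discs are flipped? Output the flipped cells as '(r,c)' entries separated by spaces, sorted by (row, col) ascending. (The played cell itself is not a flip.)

Answer: (5,1)

Derivation:
Dir NW: first cell '.' (not opp) -> no flip
Dir N: opp run (5,1) capped by B -> flip
Dir NE: first cell '.' (not opp) -> no flip
Dir W: first cell '.' (not opp) -> no flip
Dir E: opp run (6,2), next='.' -> no flip
Dir SW: first cell '.' (not opp) -> no flip
Dir S: first cell '.' (not opp) -> no flip
Dir SE: first cell '.' (not opp) -> no flip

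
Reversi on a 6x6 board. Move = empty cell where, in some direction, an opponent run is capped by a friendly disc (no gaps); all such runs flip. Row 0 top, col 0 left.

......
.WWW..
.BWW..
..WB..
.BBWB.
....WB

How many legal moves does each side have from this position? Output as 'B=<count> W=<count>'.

-- B to move --
(0,0): flips 2 -> legal
(0,1): flips 1 -> legal
(0,2): flips 3 -> legal
(0,3): flips 3 -> legal
(0,4): no bracket -> illegal
(1,0): no bracket -> illegal
(1,4): flips 2 -> legal
(2,0): no bracket -> illegal
(2,4): flips 2 -> legal
(3,1): flips 1 -> legal
(3,4): no bracket -> illegal
(4,5): no bracket -> illegal
(5,2): no bracket -> illegal
(5,3): flips 2 -> legal
B mobility = 8
-- W to move --
(1,0): flips 1 -> legal
(2,0): flips 1 -> legal
(2,4): no bracket -> illegal
(3,0): flips 1 -> legal
(3,1): flips 1 -> legal
(3,4): flips 2 -> legal
(3,5): no bracket -> illegal
(4,0): flips 2 -> legal
(4,5): flips 1 -> legal
(5,0): flips 1 -> legal
(5,1): no bracket -> illegal
(5,2): flips 1 -> legal
(5,3): no bracket -> illegal
W mobility = 9

Answer: B=8 W=9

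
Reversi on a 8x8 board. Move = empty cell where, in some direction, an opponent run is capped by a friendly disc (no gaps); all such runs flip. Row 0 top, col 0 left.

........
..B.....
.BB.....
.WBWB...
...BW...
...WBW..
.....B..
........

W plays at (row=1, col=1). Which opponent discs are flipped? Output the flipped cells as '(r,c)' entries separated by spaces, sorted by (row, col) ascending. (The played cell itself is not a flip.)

Dir NW: first cell '.' (not opp) -> no flip
Dir N: first cell '.' (not opp) -> no flip
Dir NE: first cell '.' (not opp) -> no flip
Dir W: first cell '.' (not opp) -> no flip
Dir E: opp run (1,2), next='.' -> no flip
Dir SW: first cell '.' (not opp) -> no flip
Dir S: opp run (2,1) capped by W -> flip
Dir SE: opp run (2,2) capped by W -> flip

Answer: (2,1) (2,2)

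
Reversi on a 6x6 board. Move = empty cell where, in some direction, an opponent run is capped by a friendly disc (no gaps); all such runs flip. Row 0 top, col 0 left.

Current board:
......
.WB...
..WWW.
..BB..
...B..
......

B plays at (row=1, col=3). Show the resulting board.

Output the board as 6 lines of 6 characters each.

Answer: ......
.WBB..
..WBW.
..BB..
...B..
......

Derivation:
Place B at (1,3); scan 8 dirs for brackets.
Dir NW: first cell '.' (not opp) -> no flip
Dir N: first cell '.' (not opp) -> no flip
Dir NE: first cell '.' (not opp) -> no flip
Dir W: first cell 'B' (not opp) -> no flip
Dir E: first cell '.' (not opp) -> no flip
Dir SW: opp run (2,2), next='.' -> no flip
Dir S: opp run (2,3) capped by B -> flip
Dir SE: opp run (2,4), next='.' -> no flip
All flips: (2,3)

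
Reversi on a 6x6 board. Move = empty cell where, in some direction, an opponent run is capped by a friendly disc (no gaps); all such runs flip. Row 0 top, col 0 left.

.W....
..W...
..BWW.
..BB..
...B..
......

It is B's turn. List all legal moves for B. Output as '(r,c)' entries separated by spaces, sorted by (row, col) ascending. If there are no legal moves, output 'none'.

Answer: (0,2) (1,3) (1,4) (1,5) (2,5)

Derivation:
(0,0): no bracket -> illegal
(0,2): flips 1 -> legal
(0,3): no bracket -> illegal
(1,0): no bracket -> illegal
(1,1): no bracket -> illegal
(1,3): flips 1 -> legal
(1,4): flips 1 -> legal
(1,5): flips 1 -> legal
(2,1): no bracket -> illegal
(2,5): flips 2 -> legal
(3,4): no bracket -> illegal
(3,5): no bracket -> illegal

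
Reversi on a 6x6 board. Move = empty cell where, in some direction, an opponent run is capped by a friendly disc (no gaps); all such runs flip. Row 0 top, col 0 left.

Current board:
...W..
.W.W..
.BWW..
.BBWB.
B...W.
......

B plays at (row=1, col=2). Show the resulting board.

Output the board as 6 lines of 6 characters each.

Answer: ...W..
.WBW..
.BBB..
.BBWB.
B...W.
......

Derivation:
Place B at (1,2); scan 8 dirs for brackets.
Dir NW: first cell '.' (not opp) -> no flip
Dir N: first cell '.' (not opp) -> no flip
Dir NE: opp run (0,3), next=edge -> no flip
Dir W: opp run (1,1), next='.' -> no flip
Dir E: opp run (1,3), next='.' -> no flip
Dir SW: first cell 'B' (not opp) -> no flip
Dir S: opp run (2,2) capped by B -> flip
Dir SE: opp run (2,3) capped by B -> flip
All flips: (2,2) (2,3)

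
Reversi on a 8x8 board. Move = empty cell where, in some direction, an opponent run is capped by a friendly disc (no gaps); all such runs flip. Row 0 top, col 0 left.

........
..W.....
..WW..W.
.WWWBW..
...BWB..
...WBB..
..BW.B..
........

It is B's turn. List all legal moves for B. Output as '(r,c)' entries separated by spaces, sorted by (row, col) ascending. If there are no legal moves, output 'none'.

Answer: (0,1) (1,1) (1,3) (1,7) (2,1) (2,5) (3,0) (3,6) (5,2) (6,4) (7,2) (7,3)

Derivation:
(0,1): flips 2 -> legal
(0,2): no bracket -> illegal
(0,3): no bracket -> illegal
(1,1): flips 3 -> legal
(1,3): flips 2 -> legal
(1,4): no bracket -> illegal
(1,5): no bracket -> illegal
(1,6): no bracket -> illegal
(1,7): flips 4 -> legal
(2,0): no bracket -> illegal
(2,1): flips 1 -> legal
(2,4): no bracket -> illegal
(2,5): flips 1 -> legal
(2,7): no bracket -> illegal
(3,0): flips 3 -> legal
(3,6): flips 1 -> legal
(3,7): no bracket -> illegal
(4,0): no bracket -> illegal
(4,1): no bracket -> illegal
(4,2): no bracket -> illegal
(4,6): no bracket -> illegal
(5,2): flips 1 -> legal
(6,4): flips 1 -> legal
(7,2): flips 1 -> legal
(7,3): flips 2 -> legal
(7,4): no bracket -> illegal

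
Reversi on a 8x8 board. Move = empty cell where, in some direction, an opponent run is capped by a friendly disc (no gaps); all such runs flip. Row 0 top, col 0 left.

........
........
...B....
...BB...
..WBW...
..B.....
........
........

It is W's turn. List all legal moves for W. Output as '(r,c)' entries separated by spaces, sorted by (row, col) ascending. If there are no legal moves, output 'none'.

Answer: (2,2) (2,4) (6,2)

Derivation:
(1,2): no bracket -> illegal
(1,3): no bracket -> illegal
(1,4): no bracket -> illegal
(2,2): flips 1 -> legal
(2,4): flips 2 -> legal
(2,5): no bracket -> illegal
(3,2): no bracket -> illegal
(3,5): no bracket -> illegal
(4,1): no bracket -> illegal
(4,5): no bracket -> illegal
(5,1): no bracket -> illegal
(5,3): no bracket -> illegal
(5,4): no bracket -> illegal
(6,1): no bracket -> illegal
(6,2): flips 1 -> legal
(6,3): no bracket -> illegal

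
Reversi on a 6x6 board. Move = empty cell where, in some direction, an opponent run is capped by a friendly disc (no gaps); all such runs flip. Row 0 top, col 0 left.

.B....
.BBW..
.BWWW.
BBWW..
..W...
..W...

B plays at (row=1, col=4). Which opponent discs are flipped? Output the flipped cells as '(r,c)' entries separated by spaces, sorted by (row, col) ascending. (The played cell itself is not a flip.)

Answer: (1,3)

Derivation:
Dir NW: first cell '.' (not opp) -> no flip
Dir N: first cell '.' (not opp) -> no flip
Dir NE: first cell '.' (not opp) -> no flip
Dir W: opp run (1,3) capped by B -> flip
Dir E: first cell '.' (not opp) -> no flip
Dir SW: opp run (2,3) (3,2), next='.' -> no flip
Dir S: opp run (2,4), next='.' -> no flip
Dir SE: first cell '.' (not opp) -> no flip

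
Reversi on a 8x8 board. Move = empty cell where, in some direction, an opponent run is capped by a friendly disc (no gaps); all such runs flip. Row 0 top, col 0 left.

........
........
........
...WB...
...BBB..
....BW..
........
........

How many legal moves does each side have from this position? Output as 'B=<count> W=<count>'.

-- B to move --
(2,2): flips 1 -> legal
(2,3): flips 1 -> legal
(2,4): no bracket -> illegal
(3,2): flips 1 -> legal
(4,2): no bracket -> illegal
(4,6): no bracket -> illegal
(5,6): flips 1 -> legal
(6,4): no bracket -> illegal
(6,5): flips 1 -> legal
(6,6): flips 1 -> legal
B mobility = 6
-- W to move --
(2,3): no bracket -> illegal
(2,4): no bracket -> illegal
(2,5): no bracket -> illegal
(3,2): no bracket -> illegal
(3,5): flips 2 -> legal
(3,6): no bracket -> illegal
(4,2): no bracket -> illegal
(4,6): no bracket -> illegal
(5,2): no bracket -> illegal
(5,3): flips 2 -> legal
(5,6): no bracket -> illegal
(6,3): no bracket -> illegal
(6,4): no bracket -> illegal
(6,5): no bracket -> illegal
W mobility = 2

Answer: B=6 W=2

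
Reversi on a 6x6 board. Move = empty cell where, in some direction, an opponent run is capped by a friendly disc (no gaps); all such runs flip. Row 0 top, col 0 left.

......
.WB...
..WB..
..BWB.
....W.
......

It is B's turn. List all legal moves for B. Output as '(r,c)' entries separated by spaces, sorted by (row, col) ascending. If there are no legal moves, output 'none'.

(0,0): no bracket -> illegal
(0,1): no bracket -> illegal
(0,2): no bracket -> illegal
(1,0): flips 1 -> legal
(1,3): no bracket -> illegal
(2,0): no bracket -> illegal
(2,1): flips 1 -> legal
(2,4): no bracket -> illegal
(3,1): no bracket -> illegal
(3,5): no bracket -> illegal
(4,2): no bracket -> illegal
(4,3): flips 1 -> legal
(4,5): no bracket -> illegal
(5,3): no bracket -> illegal
(5,4): flips 1 -> legal
(5,5): no bracket -> illegal

Answer: (1,0) (2,1) (4,3) (5,4)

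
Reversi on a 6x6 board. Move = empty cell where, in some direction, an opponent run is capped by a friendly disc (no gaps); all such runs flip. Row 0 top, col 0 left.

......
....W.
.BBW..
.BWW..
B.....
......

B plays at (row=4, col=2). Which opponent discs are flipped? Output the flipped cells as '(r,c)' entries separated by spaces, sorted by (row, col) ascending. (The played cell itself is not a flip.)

Dir NW: first cell 'B' (not opp) -> no flip
Dir N: opp run (3,2) capped by B -> flip
Dir NE: opp run (3,3), next='.' -> no flip
Dir W: first cell '.' (not opp) -> no flip
Dir E: first cell '.' (not opp) -> no flip
Dir SW: first cell '.' (not opp) -> no flip
Dir S: first cell '.' (not opp) -> no flip
Dir SE: first cell '.' (not opp) -> no flip

Answer: (3,2)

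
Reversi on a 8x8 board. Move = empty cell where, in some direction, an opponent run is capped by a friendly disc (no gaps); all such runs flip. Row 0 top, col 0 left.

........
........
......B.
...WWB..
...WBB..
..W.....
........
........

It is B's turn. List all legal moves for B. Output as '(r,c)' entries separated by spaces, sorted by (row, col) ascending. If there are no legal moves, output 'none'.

(2,2): flips 1 -> legal
(2,3): flips 1 -> legal
(2,4): flips 1 -> legal
(2,5): no bracket -> illegal
(3,2): flips 2 -> legal
(4,1): no bracket -> illegal
(4,2): flips 1 -> legal
(5,1): no bracket -> illegal
(5,3): no bracket -> illegal
(5,4): no bracket -> illegal
(6,1): no bracket -> illegal
(6,2): no bracket -> illegal
(6,3): no bracket -> illegal

Answer: (2,2) (2,3) (2,4) (3,2) (4,2)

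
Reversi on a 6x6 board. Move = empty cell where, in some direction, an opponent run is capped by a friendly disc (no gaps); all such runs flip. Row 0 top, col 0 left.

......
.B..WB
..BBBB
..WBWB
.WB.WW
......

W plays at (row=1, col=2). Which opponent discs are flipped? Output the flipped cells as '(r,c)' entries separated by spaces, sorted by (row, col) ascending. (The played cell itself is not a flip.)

Dir NW: first cell '.' (not opp) -> no flip
Dir N: first cell '.' (not opp) -> no flip
Dir NE: first cell '.' (not opp) -> no flip
Dir W: opp run (1,1), next='.' -> no flip
Dir E: first cell '.' (not opp) -> no flip
Dir SW: first cell '.' (not opp) -> no flip
Dir S: opp run (2,2) capped by W -> flip
Dir SE: opp run (2,3) capped by W -> flip

Answer: (2,2) (2,3)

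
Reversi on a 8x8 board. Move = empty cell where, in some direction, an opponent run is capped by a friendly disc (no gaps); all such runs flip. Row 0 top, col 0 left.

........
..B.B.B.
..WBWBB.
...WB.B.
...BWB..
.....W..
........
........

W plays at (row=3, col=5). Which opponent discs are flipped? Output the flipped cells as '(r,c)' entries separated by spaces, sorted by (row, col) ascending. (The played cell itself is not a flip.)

Dir NW: first cell 'W' (not opp) -> no flip
Dir N: opp run (2,5), next='.' -> no flip
Dir NE: opp run (2,6), next='.' -> no flip
Dir W: opp run (3,4) capped by W -> flip
Dir E: opp run (3,6), next='.' -> no flip
Dir SW: first cell 'W' (not opp) -> no flip
Dir S: opp run (4,5) capped by W -> flip
Dir SE: first cell '.' (not opp) -> no flip

Answer: (3,4) (4,5)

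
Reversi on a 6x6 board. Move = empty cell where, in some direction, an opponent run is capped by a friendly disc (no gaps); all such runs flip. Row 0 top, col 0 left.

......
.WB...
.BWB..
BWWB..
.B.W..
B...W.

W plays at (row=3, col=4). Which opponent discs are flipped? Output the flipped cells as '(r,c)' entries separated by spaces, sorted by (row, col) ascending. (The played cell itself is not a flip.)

Dir NW: opp run (2,3) (1,2), next='.' -> no flip
Dir N: first cell '.' (not opp) -> no flip
Dir NE: first cell '.' (not opp) -> no flip
Dir W: opp run (3,3) capped by W -> flip
Dir E: first cell '.' (not opp) -> no flip
Dir SW: first cell 'W' (not opp) -> no flip
Dir S: first cell '.' (not opp) -> no flip
Dir SE: first cell '.' (not opp) -> no flip

Answer: (3,3)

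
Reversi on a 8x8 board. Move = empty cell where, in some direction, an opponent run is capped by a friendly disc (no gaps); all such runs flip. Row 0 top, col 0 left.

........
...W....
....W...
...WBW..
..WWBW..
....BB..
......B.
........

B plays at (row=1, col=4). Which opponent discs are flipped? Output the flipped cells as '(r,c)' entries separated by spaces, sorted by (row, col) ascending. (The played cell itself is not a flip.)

Answer: (2,4)

Derivation:
Dir NW: first cell '.' (not opp) -> no flip
Dir N: first cell '.' (not opp) -> no flip
Dir NE: first cell '.' (not opp) -> no flip
Dir W: opp run (1,3), next='.' -> no flip
Dir E: first cell '.' (not opp) -> no flip
Dir SW: first cell '.' (not opp) -> no flip
Dir S: opp run (2,4) capped by B -> flip
Dir SE: first cell '.' (not opp) -> no flip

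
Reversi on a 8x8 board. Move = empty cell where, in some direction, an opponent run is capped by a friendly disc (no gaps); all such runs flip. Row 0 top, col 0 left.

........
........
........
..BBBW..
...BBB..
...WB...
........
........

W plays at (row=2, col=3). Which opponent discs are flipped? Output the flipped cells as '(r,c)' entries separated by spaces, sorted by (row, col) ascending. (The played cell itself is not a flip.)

Dir NW: first cell '.' (not opp) -> no flip
Dir N: first cell '.' (not opp) -> no flip
Dir NE: first cell '.' (not opp) -> no flip
Dir W: first cell '.' (not opp) -> no flip
Dir E: first cell '.' (not opp) -> no flip
Dir SW: opp run (3,2), next='.' -> no flip
Dir S: opp run (3,3) (4,3) capped by W -> flip
Dir SE: opp run (3,4) (4,5), next='.' -> no flip

Answer: (3,3) (4,3)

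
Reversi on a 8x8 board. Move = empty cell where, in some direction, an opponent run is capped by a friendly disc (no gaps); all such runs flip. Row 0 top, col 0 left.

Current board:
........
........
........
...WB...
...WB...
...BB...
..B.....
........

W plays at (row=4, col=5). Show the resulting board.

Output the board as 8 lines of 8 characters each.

Place W at (4,5); scan 8 dirs for brackets.
Dir NW: opp run (3,4), next='.' -> no flip
Dir N: first cell '.' (not opp) -> no flip
Dir NE: first cell '.' (not opp) -> no flip
Dir W: opp run (4,4) capped by W -> flip
Dir E: first cell '.' (not opp) -> no flip
Dir SW: opp run (5,4), next='.' -> no flip
Dir S: first cell '.' (not opp) -> no flip
Dir SE: first cell '.' (not opp) -> no flip
All flips: (4,4)

Answer: ........
........
........
...WB...
...WWW..
...BB...
..B.....
........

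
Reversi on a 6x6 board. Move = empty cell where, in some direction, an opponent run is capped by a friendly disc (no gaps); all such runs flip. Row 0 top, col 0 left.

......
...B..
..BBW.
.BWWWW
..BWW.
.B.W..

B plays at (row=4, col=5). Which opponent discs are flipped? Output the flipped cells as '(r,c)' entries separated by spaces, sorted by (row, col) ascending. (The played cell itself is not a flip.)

Answer: (3,4) (4,3) (4,4)

Derivation:
Dir NW: opp run (3,4) capped by B -> flip
Dir N: opp run (3,5), next='.' -> no flip
Dir NE: edge -> no flip
Dir W: opp run (4,4) (4,3) capped by B -> flip
Dir E: edge -> no flip
Dir SW: first cell '.' (not opp) -> no flip
Dir S: first cell '.' (not opp) -> no flip
Dir SE: edge -> no flip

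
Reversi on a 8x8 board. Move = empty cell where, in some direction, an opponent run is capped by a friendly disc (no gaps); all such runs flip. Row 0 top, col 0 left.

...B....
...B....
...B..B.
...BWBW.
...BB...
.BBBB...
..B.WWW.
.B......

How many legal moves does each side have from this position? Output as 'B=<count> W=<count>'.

-- B to move --
(2,4): flips 1 -> legal
(2,5): flips 1 -> legal
(2,7): no bracket -> illegal
(3,7): flips 1 -> legal
(4,5): flips 1 -> legal
(4,6): flips 1 -> legal
(4,7): no bracket -> illegal
(5,5): no bracket -> illegal
(5,6): no bracket -> illegal
(5,7): no bracket -> illegal
(6,3): no bracket -> illegal
(6,7): no bracket -> illegal
(7,3): no bracket -> illegal
(7,4): flips 1 -> legal
(7,5): flips 1 -> legal
(7,6): flips 1 -> legal
(7,7): no bracket -> illegal
B mobility = 8
-- W to move --
(0,2): no bracket -> illegal
(0,4): no bracket -> illegal
(1,2): flips 1 -> legal
(1,4): no bracket -> illegal
(1,5): no bracket -> illegal
(1,6): flips 1 -> legal
(1,7): no bracket -> illegal
(2,2): no bracket -> illegal
(2,4): no bracket -> illegal
(2,5): no bracket -> illegal
(2,7): no bracket -> illegal
(3,2): flips 3 -> legal
(3,7): no bracket -> illegal
(4,0): no bracket -> illegal
(4,1): no bracket -> illegal
(4,2): flips 1 -> legal
(4,5): no bracket -> illegal
(4,6): no bracket -> illegal
(5,0): no bracket -> illegal
(5,5): no bracket -> illegal
(6,0): no bracket -> illegal
(6,1): flips 2 -> legal
(6,3): no bracket -> illegal
(7,0): no bracket -> illegal
(7,2): no bracket -> illegal
(7,3): no bracket -> illegal
W mobility = 5

Answer: B=8 W=5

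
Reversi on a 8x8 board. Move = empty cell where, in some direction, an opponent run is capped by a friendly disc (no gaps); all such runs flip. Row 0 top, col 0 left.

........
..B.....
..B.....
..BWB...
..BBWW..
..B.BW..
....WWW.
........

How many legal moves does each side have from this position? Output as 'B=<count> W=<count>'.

Answer: B=8 W=10

Derivation:
-- B to move --
(2,3): flips 1 -> legal
(2,4): flips 1 -> legal
(3,5): no bracket -> illegal
(3,6): flips 1 -> legal
(4,6): flips 2 -> legal
(5,3): no bracket -> illegal
(5,6): flips 2 -> legal
(5,7): no bracket -> illegal
(6,3): no bracket -> illegal
(6,7): no bracket -> illegal
(7,3): no bracket -> illegal
(7,4): flips 1 -> legal
(7,5): no bracket -> illegal
(7,6): flips 1 -> legal
(7,7): flips 4 -> legal
B mobility = 8
-- W to move --
(0,1): no bracket -> illegal
(0,2): no bracket -> illegal
(0,3): no bracket -> illegal
(1,1): flips 1 -> legal
(1,3): no bracket -> illegal
(2,1): flips 3 -> legal
(2,3): flips 1 -> legal
(2,4): flips 1 -> legal
(2,5): no bracket -> illegal
(3,1): flips 1 -> legal
(3,5): flips 1 -> legal
(4,1): flips 2 -> legal
(5,1): flips 1 -> legal
(5,3): flips 2 -> legal
(6,1): no bracket -> illegal
(6,2): no bracket -> illegal
(6,3): flips 1 -> legal
W mobility = 10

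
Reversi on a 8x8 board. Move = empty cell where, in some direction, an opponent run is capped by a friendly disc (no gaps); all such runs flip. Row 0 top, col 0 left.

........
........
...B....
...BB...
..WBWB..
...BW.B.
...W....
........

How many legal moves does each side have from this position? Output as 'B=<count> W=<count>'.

-- B to move --
(3,1): flips 1 -> legal
(3,2): no bracket -> illegal
(3,5): flips 1 -> legal
(4,1): flips 1 -> legal
(5,1): flips 1 -> legal
(5,2): no bracket -> illegal
(5,5): flips 2 -> legal
(6,2): no bracket -> illegal
(6,4): flips 2 -> legal
(6,5): flips 1 -> legal
(7,2): flips 2 -> legal
(7,3): flips 1 -> legal
(7,4): no bracket -> illegal
B mobility = 9
-- W to move --
(1,2): no bracket -> illegal
(1,3): flips 4 -> legal
(1,4): no bracket -> illegal
(2,2): flips 1 -> legal
(2,4): flips 2 -> legal
(2,5): no bracket -> illegal
(3,2): flips 1 -> legal
(3,5): no bracket -> illegal
(3,6): flips 1 -> legal
(4,6): flips 1 -> legal
(4,7): no bracket -> illegal
(5,2): flips 1 -> legal
(5,5): no bracket -> illegal
(5,7): no bracket -> illegal
(6,2): flips 1 -> legal
(6,4): flips 1 -> legal
(6,5): no bracket -> illegal
(6,6): no bracket -> illegal
(6,7): no bracket -> illegal
W mobility = 9

Answer: B=9 W=9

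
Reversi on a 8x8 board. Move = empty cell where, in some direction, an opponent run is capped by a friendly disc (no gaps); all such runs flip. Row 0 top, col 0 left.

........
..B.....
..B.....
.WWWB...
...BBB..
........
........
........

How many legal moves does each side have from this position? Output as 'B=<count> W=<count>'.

-- B to move --
(2,0): no bracket -> illegal
(2,1): flips 1 -> legal
(2,3): flips 1 -> legal
(2,4): no bracket -> illegal
(3,0): flips 3 -> legal
(4,0): flips 1 -> legal
(4,1): no bracket -> illegal
(4,2): flips 1 -> legal
B mobility = 5
-- W to move --
(0,1): no bracket -> illegal
(0,2): flips 2 -> legal
(0,3): no bracket -> illegal
(1,1): flips 1 -> legal
(1,3): flips 1 -> legal
(2,1): no bracket -> illegal
(2,3): no bracket -> illegal
(2,4): no bracket -> illegal
(2,5): no bracket -> illegal
(3,5): flips 1 -> legal
(3,6): no bracket -> illegal
(4,2): no bracket -> illegal
(4,6): no bracket -> illegal
(5,2): no bracket -> illegal
(5,3): flips 1 -> legal
(5,4): flips 1 -> legal
(5,5): flips 1 -> legal
(5,6): no bracket -> illegal
W mobility = 7

Answer: B=5 W=7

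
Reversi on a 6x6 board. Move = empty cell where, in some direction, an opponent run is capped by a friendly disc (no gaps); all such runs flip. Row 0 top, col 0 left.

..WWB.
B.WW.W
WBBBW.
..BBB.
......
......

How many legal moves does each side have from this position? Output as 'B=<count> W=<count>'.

Answer: B=4 W=8

Derivation:
-- B to move --
(0,1): flips 3 -> legal
(0,5): no bracket -> illegal
(1,1): no bracket -> illegal
(1,4): flips 1 -> legal
(2,5): flips 1 -> legal
(3,0): flips 1 -> legal
(3,1): no bracket -> illegal
(3,5): no bracket -> illegal
B mobility = 4
-- W to move --
(0,0): flips 1 -> legal
(0,1): no bracket -> illegal
(0,5): flips 1 -> legal
(1,1): no bracket -> illegal
(1,4): no bracket -> illegal
(2,5): no bracket -> illegal
(3,0): flips 1 -> legal
(3,1): flips 1 -> legal
(3,5): no bracket -> illegal
(4,1): no bracket -> illegal
(4,2): flips 3 -> legal
(4,3): flips 2 -> legal
(4,4): flips 1 -> legal
(4,5): flips 2 -> legal
W mobility = 8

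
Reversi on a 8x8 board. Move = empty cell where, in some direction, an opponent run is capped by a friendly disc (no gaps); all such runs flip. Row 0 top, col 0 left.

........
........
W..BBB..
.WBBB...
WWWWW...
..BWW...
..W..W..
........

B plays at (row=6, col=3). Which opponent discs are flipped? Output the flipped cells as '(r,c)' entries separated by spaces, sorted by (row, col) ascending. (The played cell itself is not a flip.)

Answer: (4,3) (5,3)

Derivation:
Dir NW: first cell 'B' (not opp) -> no flip
Dir N: opp run (5,3) (4,3) capped by B -> flip
Dir NE: opp run (5,4), next='.' -> no flip
Dir W: opp run (6,2), next='.' -> no flip
Dir E: first cell '.' (not opp) -> no flip
Dir SW: first cell '.' (not opp) -> no flip
Dir S: first cell '.' (not opp) -> no flip
Dir SE: first cell '.' (not opp) -> no flip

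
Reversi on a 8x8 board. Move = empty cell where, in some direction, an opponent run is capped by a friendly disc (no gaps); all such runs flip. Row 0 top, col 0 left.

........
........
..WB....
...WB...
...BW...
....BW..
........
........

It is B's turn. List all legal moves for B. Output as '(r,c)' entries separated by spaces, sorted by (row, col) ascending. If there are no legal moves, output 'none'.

Answer: (2,1) (3,2) (4,5) (5,6)

Derivation:
(1,1): no bracket -> illegal
(1,2): no bracket -> illegal
(1,3): no bracket -> illegal
(2,1): flips 1 -> legal
(2,4): no bracket -> illegal
(3,1): no bracket -> illegal
(3,2): flips 1 -> legal
(3,5): no bracket -> illegal
(4,2): no bracket -> illegal
(4,5): flips 1 -> legal
(4,6): no bracket -> illegal
(5,3): no bracket -> illegal
(5,6): flips 1 -> legal
(6,4): no bracket -> illegal
(6,5): no bracket -> illegal
(6,6): no bracket -> illegal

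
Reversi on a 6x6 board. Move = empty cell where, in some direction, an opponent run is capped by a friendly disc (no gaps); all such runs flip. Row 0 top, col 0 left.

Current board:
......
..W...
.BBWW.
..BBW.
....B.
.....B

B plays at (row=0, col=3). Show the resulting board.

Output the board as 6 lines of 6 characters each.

Place B at (0,3); scan 8 dirs for brackets.
Dir NW: edge -> no flip
Dir N: edge -> no flip
Dir NE: edge -> no flip
Dir W: first cell '.' (not opp) -> no flip
Dir E: first cell '.' (not opp) -> no flip
Dir SW: opp run (1,2) capped by B -> flip
Dir S: first cell '.' (not opp) -> no flip
Dir SE: first cell '.' (not opp) -> no flip
All flips: (1,2)

Answer: ...B..
..B...
.BBWW.
..BBW.
....B.
.....B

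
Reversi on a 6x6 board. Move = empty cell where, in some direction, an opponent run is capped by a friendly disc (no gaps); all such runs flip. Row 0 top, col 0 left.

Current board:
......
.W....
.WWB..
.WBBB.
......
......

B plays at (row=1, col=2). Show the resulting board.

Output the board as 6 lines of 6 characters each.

Place B at (1,2); scan 8 dirs for brackets.
Dir NW: first cell '.' (not opp) -> no flip
Dir N: first cell '.' (not opp) -> no flip
Dir NE: first cell '.' (not opp) -> no flip
Dir W: opp run (1,1), next='.' -> no flip
Dir E: first cell '.' (not opp) -> no flip
Dir SW: opp run (2,1), next='.' -> no flip
Dir S: opp run (2,2) capped by B -> flip
Dir SE: first cell 'B' (not opp) -> no flip
All flips: (2,2)

Answer: ......
.WB...
.WBB..
.WBBB.
......
......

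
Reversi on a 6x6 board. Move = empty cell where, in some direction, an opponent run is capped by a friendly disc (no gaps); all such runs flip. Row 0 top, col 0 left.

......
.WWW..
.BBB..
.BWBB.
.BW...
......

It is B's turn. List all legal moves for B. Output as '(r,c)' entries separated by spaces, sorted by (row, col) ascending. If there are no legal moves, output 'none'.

Answer: (0,0) (0,1) (0,2) (0,3) (0,4) (4,3) (5,1) (5,2) (5,3)

Derivation:
(0,0): flips 1 -> legal
(0,1): flips 2 -> legal
(0,2): flips 1 -> legal
(0,3): flips 2 -> legal
(0,4): flips 1 -> legal
(1,0): no bracket -> illegal
(1,4): no bracket -> illegal
(2,0): no bracket -> illegal
(2,4): no bracket -> illegal
(4,3): flips 2 -> legal
(5,1): flips 1 -> legal
(5,2): flips 2 -> legal
(5,3): flips 1 -> legal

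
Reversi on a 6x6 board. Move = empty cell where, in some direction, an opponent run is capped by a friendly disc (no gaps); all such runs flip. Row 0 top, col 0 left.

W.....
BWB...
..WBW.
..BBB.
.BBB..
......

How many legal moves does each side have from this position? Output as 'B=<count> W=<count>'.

Answer: B=4 W=6

Derivation:
-- B to move --
(0,1): no bracket -> illegal
(0,2): no bracket -> illegal
(1,3): no bracket -> illegal
(1,4): flips 1 -> legal
(1,5): flips 1 -> legal
(2,0): no bracket -> illegal
(2,1): flips 1 -> legal
(2,5): flips 1 -> legal
(3,1): no bracket -> illegal
(3,5): no bracket -> illegal
B mobility = 4
-- W to move --
(0,1): no bracket -> illegal
(0,2): flips 1 -> legal
(0,3): no bracket -> illegal
(1,3): flips 1 -> legal
(1,4): no bracket -> illegal
(2,0): flips 1 -> legal
(2,1): no bracket -> illegal
(2,5): no bracket -> illegal
(3,0): no bracket -> illegal
(3,1): no bracket -> illegal
(3,5): no bracket -> illegal
(4,0): no bracket -> illegal
(4,4): flips 2 -> legal
(4,5): no bracket -> illegal
(5,0): no bracket -> illegal
(5,1): flips 2 -> legal
(5,2): flips 2 -> legal
(5,3): no bracket -> illegal
(5,4): no bracket -> illegal
W mobility = 6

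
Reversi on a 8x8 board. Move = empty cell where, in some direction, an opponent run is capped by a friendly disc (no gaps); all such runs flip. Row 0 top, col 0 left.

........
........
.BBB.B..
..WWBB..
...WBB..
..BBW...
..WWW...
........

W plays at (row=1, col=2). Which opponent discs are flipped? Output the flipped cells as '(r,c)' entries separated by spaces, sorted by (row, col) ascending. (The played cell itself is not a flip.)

Dir NW: first cell '.' (not opp) -> no flip
Dir N: first cell '.' (not opp) -> no flip
Dir NE: first cell '.' (not opp) -> no flip
Dir W: first cell '.' (not opp) -> no flip
Dir E: first cell '.' (not opp) -> no flip
Dir SW: opp run (2,1), next='.' -> no flip
Dir S: opp run (2,2) capped by W -> flip
Dir SE: opp run (2,3) (3,4) (4,5), next='.' -> no flip

Answer: (2,2)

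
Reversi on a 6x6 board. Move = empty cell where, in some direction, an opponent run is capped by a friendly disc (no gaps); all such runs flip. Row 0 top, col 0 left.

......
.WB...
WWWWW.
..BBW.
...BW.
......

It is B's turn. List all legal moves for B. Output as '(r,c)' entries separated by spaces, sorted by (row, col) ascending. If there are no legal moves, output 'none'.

(0,0): flips 2 -> legal
(0,1): no bracket -> illegal
(0,2): no bracket -> illegal
(1,0): flips 2 -> legal
(1,3): flips 1 -> legal
(1,4): flips 1 -> legal
(1,5): flips 1 -> legal
(2,5): flips 1 -> legal
(3,0): flips 1 -> legal
(3,1): no bracket -> illegal
(3,5): flips 1 -> legal
(4,5): flips 3 -> legal
(5,3): no bracket -> illegal
(5,4): no bracket -> illegal
(5,5): flips 1 -> legal

Answer: (0,0) (1,0) (1,3) (1,4) (1,5) (2,5) (3,0) (3,5) (4,5) (5,5)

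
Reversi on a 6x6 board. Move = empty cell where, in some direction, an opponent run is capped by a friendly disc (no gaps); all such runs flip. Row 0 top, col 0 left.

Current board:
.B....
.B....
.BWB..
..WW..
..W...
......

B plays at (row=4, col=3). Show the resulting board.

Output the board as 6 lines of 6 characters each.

Place B at (4,3); scan 8 dirs for brackets.
Dir NW: opp run (3,2) capped by B -> flip
Dir N: opp run (3,3) capped by B -> flip
Dir NE: first cell '.' (not opp) -> no flip
Dir W: opp run (4,2), next='.' -> no flip
Dir E: first cell '.' (not opp) -> no flip
Dir SW: first cell '.' (not opp) -> no flip
Dir S: first cell '.' (not opp) -> no flip
Dir SE: first cell '.' (not opp) -> no flip
All flips: (3,2) (3,3)

Answer: .B....
.B....
.BWB..
..BB..
..WB..
......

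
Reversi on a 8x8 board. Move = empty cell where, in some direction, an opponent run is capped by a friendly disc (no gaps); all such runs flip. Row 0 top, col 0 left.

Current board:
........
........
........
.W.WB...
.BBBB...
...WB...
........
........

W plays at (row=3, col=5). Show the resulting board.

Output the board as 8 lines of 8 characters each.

Answer: ........
........
........
.W.WWW..
.BBBW...
...WB...
........
........

Derivation:
Place W at (3,5); scan 8 dirs for brackets.
Dir NW: first cell '.' (not opp) -> no flip
Dir N: first cell '.' (not opp) -> no flip
Dir NE: first cell '.' (not opp) -> no flip
Dir W: opp run (3,4) capped by W -> flip
Dir E: first cell '.' (not opp) -> no flip
Dir SW: opp run (4,4) capped by W -> flip
Dir S: first cell '.' (not opp) -> no flip
Dir SE: first cell '.' (not opp) -> no flip
All flips: (3,4) (4,4)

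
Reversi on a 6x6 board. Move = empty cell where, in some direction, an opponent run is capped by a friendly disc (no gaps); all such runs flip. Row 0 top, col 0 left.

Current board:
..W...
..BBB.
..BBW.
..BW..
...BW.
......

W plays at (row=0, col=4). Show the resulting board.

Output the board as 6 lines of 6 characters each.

Answer: ..W.W.
..BBW.
..BBW.
..BW..
...BW.
......

Derivation:
Place W at (0,4); scan 8 dirs for brackets.
Dir NW: edge -> no flip
Dir N: edge -> no flip
Dir NE: edge -> no flip
Dir W: first cell '.' (not opp) -> no flip
Dir E: first cell '.' (not opp) -> no flip
Dir SW: opp run (1,3) (2,2), next='.' -> no flip
Dir S: opp run (1,4) capped by W -> flip
Dir SE: first cell '.' (not opp) -> no flip
All flips: (1,4)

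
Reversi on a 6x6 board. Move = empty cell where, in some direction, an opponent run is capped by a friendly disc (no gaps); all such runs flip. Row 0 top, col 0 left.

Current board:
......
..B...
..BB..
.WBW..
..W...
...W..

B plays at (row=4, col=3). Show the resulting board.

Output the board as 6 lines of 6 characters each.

Answer: ......
..B...
..BB..
.WBB..
..WB..
...W..

Derivation:
Place B at (4,3); scan 8 dirs for brackets.
Dir NW: first cell 'B' (not opp) -> no flip
Dir N: opp run (3,3) capped by B -> flip
Dir NE: first cell '.' (not opp) -> no flip
Dir W: opp run (4,2), next='.' -> no flip
Dir E: first cell '.' (not opp) -> no flip
Dir SW: first cell '.' (not opp) -> no flip
Dir S: opp run (5,3), next=edge -> no flip
Dir SE: first cell '.' (not opp) -> no flip
All flips: (3,3)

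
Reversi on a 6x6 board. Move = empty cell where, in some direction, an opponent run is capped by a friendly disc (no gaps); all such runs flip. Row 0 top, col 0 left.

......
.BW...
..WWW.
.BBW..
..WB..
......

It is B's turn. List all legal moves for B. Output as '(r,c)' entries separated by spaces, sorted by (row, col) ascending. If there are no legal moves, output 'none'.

(0,1): no bracket -> illegal
(0,2): flips 2 -> legal
(0,3): no bracket -> illegal
(1,3): flips 4 -> legal
(1,4): flips 1 -> legal
(1,5): no bracket -> illegal
(2,1): no bracket -> illegal
(2,5): no bracket -> illegal
(3,4): flips 1 -> legal
(3,5): no bracket -> illegal
(4,1): flips 1 -> legal
(4,4): flips 2 -> legal
(5,1): no bracket -> illegal
(5,2): flips 1 -> legal
(5,3): flips 1 -> legal

Answer: (0,2) (1,3) (1,4) (3,4) (4,1) (4,4) (5,2) (5,3)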